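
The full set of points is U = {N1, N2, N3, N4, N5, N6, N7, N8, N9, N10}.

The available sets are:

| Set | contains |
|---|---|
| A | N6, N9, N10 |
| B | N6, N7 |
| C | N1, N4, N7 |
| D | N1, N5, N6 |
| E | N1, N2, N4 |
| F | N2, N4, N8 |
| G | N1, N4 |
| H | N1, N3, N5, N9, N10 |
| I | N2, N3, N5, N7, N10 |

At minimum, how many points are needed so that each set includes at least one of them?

3

Take T = {N3, N4, N6}. Each listed set contains at least one of these, so T is a hitting set of size 3.
The sets B, F, H are pairwise disjoint, so any hitting set needs a separate point for each — at least 3. Hence 3 is optimal.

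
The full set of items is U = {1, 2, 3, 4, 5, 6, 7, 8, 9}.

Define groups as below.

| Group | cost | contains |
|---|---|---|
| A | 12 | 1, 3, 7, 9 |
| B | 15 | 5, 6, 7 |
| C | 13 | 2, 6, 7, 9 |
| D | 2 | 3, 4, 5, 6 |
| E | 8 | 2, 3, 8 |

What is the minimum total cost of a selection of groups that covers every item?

22

A, D, E together cover every item (A ∪ D ∪ E = {1, 2, 3, 4, 5, 6, 7, 8, 9}); total cost 12 + 2 + 8 = 22.
No covering selection has total cost below 22.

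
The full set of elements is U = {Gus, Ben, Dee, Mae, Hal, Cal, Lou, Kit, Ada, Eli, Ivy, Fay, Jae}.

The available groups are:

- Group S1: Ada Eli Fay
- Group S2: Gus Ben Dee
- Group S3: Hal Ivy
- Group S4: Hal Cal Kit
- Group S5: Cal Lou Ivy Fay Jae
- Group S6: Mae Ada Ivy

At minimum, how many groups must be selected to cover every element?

Take {S1, S2, S4, S5, S6}. Their union is {Gus, Ben, Dee, Mae, Hal, Cal, Lou, Kit, Ada, Eli, Ivy, Fay, Jae}, which is all 13 elements.
No 4 of the 6 groups cover everything (all 15 combinations miss at least one element), so 5 is optimal.

5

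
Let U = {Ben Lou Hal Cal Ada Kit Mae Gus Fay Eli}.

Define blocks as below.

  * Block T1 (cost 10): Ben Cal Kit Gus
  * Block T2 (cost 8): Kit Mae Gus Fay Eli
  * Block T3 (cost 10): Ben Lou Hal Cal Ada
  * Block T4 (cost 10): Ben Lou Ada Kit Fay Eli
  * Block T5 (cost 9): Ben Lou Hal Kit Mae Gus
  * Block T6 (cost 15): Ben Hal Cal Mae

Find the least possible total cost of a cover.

18

T2, T3 together cover every element (T2 ∪ T3 = {Ben, Lou, Hal, Cal, Ada, Kit, Mae, Gus, Fay, Eli}); total cost 8 + 10 = 18.
The greedy pick T5, T4, T1 costs 29; no covering selection beats 18.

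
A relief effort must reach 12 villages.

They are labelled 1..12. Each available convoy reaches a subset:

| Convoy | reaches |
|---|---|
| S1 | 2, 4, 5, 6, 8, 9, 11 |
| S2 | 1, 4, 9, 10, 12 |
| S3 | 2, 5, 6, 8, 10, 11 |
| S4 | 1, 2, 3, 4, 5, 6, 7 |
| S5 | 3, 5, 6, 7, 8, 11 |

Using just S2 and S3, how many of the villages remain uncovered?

2

Union of S2, S3 = {1, 2, 4, 5, 6, 8, 9, 10, 11, 12}.
Not covered: 3, 7 — 2 villages.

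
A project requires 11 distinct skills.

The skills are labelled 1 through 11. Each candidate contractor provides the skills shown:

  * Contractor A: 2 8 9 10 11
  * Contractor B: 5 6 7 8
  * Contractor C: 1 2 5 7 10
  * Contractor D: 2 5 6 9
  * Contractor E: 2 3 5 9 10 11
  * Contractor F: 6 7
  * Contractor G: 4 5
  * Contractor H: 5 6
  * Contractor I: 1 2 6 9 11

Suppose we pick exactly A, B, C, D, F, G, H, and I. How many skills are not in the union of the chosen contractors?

1

Union of A, B, C, D, F, G, H, I = {1, 2, 4, 5, 6, 7, 8, 9, 10, 11}.
Not covered: 3 — 1 skill.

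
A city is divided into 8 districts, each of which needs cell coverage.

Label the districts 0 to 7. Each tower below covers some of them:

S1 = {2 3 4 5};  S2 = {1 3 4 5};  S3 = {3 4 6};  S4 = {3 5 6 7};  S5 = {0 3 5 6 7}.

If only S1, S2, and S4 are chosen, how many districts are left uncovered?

1

Union of S1, S2, S4 = {1, 2, 3, 4, 5, 6, 7}.
Not covered: 0 — 1 district.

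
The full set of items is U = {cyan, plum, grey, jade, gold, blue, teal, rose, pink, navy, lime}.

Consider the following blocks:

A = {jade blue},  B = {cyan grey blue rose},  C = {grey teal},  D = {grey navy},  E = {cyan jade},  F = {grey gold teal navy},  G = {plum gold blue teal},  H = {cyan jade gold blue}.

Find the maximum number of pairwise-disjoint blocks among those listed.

3

D, E, G are pairwise disjoint (D={grey,navy}; E={cyan,jade}; G={plum,gold,blue,teal}).
Every remaining block overlaps one of these, and no 4 of the listed blocks are pairwise disjoint, so 3 is the maximum.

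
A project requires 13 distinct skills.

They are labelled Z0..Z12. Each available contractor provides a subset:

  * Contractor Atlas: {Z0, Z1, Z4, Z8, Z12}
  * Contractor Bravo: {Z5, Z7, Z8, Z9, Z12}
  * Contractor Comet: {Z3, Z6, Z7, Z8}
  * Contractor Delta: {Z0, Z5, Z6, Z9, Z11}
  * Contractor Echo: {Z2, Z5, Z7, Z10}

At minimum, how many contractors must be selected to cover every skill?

Take {Atlas, Comet, Delta, Echo}. Their union is {Z0, Z1, Z2, Z3, Z4, Z5, Z6, Z7, Z8, Z9, Z10, Z11, Z12}, which is all 13 skills.
Only Comet contains Z3, so Comet is forced; the remaining 9 skills need at least 3 more contractors (each remaining contractor adds at most 4) — so at least 4 contractors are needed, and 4 is optimal.

4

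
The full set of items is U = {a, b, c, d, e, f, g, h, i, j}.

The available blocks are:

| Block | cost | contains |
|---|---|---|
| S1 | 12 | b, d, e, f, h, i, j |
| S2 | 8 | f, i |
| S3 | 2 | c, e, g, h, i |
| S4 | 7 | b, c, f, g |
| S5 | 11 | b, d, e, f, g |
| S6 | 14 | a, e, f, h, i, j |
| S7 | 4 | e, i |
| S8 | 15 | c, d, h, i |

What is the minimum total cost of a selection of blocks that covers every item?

S3, S5, S6 together cover every item (S3 ∪ S5 ∪ S6 = {a, b, c, d, e, f, g, h, i, j}); total cost 2 + 11 + 14 = 27.
The greedy pick S3, S1, S6 costs 28; no covering selection beats 27.

27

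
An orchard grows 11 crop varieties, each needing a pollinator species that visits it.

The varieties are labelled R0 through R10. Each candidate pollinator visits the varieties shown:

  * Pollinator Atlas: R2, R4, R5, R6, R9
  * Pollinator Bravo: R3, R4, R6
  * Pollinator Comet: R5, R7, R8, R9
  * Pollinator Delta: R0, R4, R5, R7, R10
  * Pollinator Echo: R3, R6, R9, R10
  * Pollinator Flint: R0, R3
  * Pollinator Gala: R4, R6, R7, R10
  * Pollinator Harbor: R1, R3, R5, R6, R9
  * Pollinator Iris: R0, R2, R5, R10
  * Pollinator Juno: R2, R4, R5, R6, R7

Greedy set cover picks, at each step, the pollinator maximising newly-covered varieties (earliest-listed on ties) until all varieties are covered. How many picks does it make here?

Greedy: pick Atlas (covers 5 new) → pick Delta (covers 3 new) → pick Harbor (covers 2 new) → pick Comet (covers 1 new). Total picks: 4.

4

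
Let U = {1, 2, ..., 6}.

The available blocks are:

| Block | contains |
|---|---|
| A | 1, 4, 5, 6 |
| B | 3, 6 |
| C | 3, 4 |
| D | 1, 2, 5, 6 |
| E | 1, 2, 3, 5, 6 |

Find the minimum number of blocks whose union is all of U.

2

Take {C, E}. Their union is {1, 2, 3, 4, 5, 6}, which is all 6 items.
No single block has all 6 items (the largest, E, has 5), so 2 is optimal.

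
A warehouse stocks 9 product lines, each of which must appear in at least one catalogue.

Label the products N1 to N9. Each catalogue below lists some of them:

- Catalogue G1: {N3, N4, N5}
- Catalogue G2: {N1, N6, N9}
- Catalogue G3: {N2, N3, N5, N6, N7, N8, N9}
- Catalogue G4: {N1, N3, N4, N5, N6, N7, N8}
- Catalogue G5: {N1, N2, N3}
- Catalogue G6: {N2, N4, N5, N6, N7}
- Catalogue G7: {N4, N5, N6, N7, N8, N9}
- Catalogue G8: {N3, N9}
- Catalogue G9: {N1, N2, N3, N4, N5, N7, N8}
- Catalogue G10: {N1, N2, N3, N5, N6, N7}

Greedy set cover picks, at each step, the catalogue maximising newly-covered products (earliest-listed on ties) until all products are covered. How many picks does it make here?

2

Greedy: pick G3 (covers 7 new) → pick G4 (covers 2 new). Total picks: 2.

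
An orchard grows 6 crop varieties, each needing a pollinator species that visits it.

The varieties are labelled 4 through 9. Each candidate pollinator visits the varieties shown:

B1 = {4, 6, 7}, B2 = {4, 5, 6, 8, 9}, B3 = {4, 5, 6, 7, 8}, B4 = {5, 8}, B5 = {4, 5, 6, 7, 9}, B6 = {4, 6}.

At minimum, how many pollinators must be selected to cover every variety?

2

Take {B2, B3}. Their union is {4, 5, 6, 7, 8, 9}, which is all 6 varieties.
No single pollinator has all 6 varieties (the largest, B2, has 5), so 2 is optimal.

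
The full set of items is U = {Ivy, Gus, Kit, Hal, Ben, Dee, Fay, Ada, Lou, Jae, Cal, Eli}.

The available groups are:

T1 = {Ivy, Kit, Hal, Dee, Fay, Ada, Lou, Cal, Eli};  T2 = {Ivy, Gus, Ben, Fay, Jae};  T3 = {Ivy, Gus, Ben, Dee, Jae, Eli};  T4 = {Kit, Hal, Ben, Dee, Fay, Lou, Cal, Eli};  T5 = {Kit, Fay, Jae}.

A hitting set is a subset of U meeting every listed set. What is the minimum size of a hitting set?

2

The 2 items {Jae, Eli} hit every group.
No single item lies in every group, so at least 2 are needed and 2 is optimal.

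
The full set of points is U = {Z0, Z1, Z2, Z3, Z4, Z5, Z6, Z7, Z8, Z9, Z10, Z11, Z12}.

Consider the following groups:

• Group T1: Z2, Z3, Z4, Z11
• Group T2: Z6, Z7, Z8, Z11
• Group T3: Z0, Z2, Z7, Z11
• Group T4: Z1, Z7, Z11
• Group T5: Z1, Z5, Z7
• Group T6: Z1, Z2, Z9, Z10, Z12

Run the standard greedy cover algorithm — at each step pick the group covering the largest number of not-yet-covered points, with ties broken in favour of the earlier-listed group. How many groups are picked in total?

5

Greedy: pick T6 (covers 5 new) → pick T2 (covers 4 new) → pick T1 (covers 2 new) → pick T3 (covers 1 new) → pick T5 (covers 1 new). Total picks: 5.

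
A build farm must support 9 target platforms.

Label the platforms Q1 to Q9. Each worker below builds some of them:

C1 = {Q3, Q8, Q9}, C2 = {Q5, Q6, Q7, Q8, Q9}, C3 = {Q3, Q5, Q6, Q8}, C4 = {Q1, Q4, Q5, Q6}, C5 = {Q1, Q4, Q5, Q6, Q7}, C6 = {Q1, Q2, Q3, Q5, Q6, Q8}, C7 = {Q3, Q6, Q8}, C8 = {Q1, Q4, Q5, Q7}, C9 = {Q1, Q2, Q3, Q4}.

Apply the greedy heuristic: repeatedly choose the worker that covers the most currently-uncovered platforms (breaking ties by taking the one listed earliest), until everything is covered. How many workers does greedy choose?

Greedy: pick C6 (covers 6 new) → pick C2 (covers 2 new) → pick C4 (covers 1 new). Total picks: 3.
(The true minimum cover uses only 2 workers, so greedy is not optimal here.)

3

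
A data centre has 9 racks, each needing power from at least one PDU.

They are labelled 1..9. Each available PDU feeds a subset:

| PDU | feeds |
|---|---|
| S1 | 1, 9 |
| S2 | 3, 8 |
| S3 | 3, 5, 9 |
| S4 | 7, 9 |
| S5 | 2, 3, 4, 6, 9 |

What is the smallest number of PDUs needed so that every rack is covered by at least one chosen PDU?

5

Take {S1, S2, S3, S4, S5}. Their union is {1, 2, 3, 4, 5, 6, 7, 8, 9}, which is all 9 racks.
Only S5 contains 2, so S5 is forced; the remaining 4 racks need at least 4 more PDUs (each remaining PDU adds at most 1) — so at least 5 PDUs are needed, and 5 is optimal.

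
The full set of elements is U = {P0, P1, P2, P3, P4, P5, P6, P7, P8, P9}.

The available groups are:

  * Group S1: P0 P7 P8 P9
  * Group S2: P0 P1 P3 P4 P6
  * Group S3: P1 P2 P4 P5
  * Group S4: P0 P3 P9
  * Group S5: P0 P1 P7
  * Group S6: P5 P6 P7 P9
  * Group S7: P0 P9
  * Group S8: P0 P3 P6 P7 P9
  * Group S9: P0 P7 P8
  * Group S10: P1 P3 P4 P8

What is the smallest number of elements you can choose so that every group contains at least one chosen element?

3

H = {P0, P4, P9} meets every group (each contains at least one member of H), and |H| = 3.
No choice of 2 elements meets every group, so 3 is the minimum.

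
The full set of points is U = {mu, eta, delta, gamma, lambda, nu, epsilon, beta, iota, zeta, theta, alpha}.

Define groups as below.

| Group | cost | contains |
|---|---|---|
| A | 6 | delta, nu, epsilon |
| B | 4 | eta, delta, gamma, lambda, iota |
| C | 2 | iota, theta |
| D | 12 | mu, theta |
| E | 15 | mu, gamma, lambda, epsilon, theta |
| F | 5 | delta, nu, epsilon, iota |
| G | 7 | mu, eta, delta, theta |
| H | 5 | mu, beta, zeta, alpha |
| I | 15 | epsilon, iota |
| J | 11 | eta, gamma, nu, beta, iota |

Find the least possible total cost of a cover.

16

B, C, F, H together cover every point (B ∪ C ∪ F ∪ H = {mu, eta, delta, gamma, lambda, nu, epsilon, beta, iota, zeta, theta, alpha}); total cost 4 + 2 + 5 + 5 = 16.
No covering selection has total cost below 16.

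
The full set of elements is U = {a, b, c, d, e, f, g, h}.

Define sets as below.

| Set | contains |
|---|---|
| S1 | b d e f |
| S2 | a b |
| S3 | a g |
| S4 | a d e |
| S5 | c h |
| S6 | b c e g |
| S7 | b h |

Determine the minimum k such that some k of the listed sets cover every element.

S1 and S3 and S5 together: S1 ∪ S3 ∪ S5 = {a, b, c, d, e, f, g, h} — every element is covered.
Only S1 contains f, so S1 is forced; the remaining 4 elements need at least 2 more sets (each remaining set adds at most 2) — so at least 3 sets are needed, and 3 is optimal.

3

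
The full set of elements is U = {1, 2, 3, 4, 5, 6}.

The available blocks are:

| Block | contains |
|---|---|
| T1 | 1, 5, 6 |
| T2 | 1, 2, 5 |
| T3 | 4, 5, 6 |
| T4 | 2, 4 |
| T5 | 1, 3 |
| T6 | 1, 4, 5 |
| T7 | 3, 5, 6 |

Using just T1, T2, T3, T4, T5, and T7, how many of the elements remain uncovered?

Union of T1, T2, T3, T4, T5, T7 = {1, 2, 3, 4, 5, 6} — that's every element, so 0 are uncovered.

0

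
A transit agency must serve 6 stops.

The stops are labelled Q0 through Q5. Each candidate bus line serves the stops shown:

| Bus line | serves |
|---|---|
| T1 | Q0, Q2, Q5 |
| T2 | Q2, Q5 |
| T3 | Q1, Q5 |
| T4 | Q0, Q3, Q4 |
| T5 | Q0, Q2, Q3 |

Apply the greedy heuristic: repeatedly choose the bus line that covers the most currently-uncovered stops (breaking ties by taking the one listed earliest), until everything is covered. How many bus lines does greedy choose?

Greedy: pick T1 (covers 3 new) → pick T4 (covers 2 new) → pick T3 (covers 1 new). Total picks: 3.

3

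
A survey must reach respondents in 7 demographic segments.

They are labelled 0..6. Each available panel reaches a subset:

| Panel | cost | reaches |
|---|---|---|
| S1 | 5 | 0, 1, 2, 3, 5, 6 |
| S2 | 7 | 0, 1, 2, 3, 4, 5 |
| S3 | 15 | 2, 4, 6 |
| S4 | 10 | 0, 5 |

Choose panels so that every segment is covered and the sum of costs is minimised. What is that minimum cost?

S1, S2 together cover every segment (S1 ∪ S2 = {0, 1, 2, 3, 4, 5, 6}); total cost 5 + 7 = 12.
No covering selection has total cost below 12.

12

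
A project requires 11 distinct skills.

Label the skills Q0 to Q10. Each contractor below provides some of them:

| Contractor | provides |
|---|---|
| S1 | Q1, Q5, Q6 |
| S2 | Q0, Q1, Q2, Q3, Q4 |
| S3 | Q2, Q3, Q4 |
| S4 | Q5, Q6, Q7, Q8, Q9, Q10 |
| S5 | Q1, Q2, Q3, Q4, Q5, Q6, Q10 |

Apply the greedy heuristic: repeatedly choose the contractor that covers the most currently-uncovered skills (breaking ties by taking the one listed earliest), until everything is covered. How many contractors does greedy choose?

Greedy: pick S5 (covers 7 new) → pick S4 (covers 3 new) → pick S2 (covers 1 new). Total picks: 3.
(The true minimum cover uses only 2 contractors, so greedy is not optimal here.)

3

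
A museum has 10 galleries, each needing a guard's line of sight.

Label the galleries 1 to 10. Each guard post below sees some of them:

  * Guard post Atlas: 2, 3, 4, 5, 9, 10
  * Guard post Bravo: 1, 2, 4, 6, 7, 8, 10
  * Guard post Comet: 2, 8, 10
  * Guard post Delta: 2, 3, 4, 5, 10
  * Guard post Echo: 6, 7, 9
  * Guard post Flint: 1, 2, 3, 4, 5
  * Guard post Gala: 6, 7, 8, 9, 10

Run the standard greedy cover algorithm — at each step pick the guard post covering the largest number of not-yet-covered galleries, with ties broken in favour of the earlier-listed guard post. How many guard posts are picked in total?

2

Greedy: pick Bravo (covers 7 new) → pick Atlas (covers 3 new). Total picks: 2.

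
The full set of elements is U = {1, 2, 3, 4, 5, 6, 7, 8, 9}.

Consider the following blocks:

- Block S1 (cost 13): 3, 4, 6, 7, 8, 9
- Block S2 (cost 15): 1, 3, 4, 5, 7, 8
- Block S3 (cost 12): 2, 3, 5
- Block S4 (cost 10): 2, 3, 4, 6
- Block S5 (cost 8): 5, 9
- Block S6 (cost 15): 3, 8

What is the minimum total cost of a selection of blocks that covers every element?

33

S2, S4, S5 together cover every element (S2 ∪ S4 ∪ S5 = {1, 2, 3, 4, 5, 6, 7, 8, 9}); total cost 15 + 10 + 8 = 33.
The greedy pick S1, S3, S2 costs 40; no covering selection beats 33.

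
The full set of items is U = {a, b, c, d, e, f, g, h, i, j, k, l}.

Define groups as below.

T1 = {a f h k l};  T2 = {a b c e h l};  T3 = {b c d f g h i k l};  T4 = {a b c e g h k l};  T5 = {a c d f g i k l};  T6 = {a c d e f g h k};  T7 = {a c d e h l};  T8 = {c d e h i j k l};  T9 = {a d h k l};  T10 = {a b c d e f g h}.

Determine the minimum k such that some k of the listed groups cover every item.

2

Take {T8, T10}. Their union is {a, b, c, d, e, f, g, h, i, j, k, l}, which is all 12 items.
No single group has all 12 items (the largest, T3, has 9), so 2 is optimal.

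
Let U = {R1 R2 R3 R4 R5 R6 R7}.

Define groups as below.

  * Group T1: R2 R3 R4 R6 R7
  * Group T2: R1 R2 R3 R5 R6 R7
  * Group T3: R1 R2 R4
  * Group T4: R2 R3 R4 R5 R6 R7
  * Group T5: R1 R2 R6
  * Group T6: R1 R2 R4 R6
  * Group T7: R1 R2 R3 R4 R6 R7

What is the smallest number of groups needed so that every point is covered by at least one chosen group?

T3 and T4 cover everything between them: the union {R1, R2, R3, R4, R5, R6, R7} is all of U.
No single group has all 7 points (the largest, T2, has 6), so 2 is optimal.

2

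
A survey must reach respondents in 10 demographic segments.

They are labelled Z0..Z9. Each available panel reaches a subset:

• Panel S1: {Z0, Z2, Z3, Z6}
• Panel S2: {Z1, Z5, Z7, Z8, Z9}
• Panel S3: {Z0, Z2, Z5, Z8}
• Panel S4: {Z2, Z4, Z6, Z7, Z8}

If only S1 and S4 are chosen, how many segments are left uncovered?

Union of S1, S4 = {Z0, Z2, Z3, Z4, Z6, Z7, Z8}.
Not covered: Z1, Z5, Z9 — 3 segments.

3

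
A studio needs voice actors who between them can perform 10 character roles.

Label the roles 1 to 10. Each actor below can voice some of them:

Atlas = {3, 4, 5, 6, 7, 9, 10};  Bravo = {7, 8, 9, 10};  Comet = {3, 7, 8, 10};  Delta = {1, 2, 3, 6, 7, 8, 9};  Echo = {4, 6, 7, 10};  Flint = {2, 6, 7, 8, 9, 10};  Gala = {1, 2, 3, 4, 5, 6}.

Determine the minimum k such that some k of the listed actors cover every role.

Take {Bravo, Gala}. Their union is {1, 2, 3, 4, 5, 6, 7, 8, 9, 10}, which is all 10 roles.
No single actor has all 10 roles (the largest, Atlas, has 7), so 2 is optimal.

2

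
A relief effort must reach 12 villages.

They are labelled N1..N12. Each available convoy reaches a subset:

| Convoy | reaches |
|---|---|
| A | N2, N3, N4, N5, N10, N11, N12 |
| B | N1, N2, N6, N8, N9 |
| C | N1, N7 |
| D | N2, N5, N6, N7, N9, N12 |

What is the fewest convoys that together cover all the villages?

Take {A, B, C}. Their union is {N1, N2, N3, N4, N5, N6, N7, N8, N9, N10, N11, N12}, which is all 12 villages.
Only A contains N3, so A is forced; the remaining 5 villages need at least 2 more convoys (each remaining convoy adds at most 4) — so at least 3 convoys are needed, and 3 is optimal.

3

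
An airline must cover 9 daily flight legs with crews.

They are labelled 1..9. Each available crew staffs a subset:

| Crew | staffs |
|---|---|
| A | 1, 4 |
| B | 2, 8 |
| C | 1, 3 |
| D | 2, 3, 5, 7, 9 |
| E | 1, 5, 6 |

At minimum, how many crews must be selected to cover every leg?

A and B and D and E together: A ∪ B ∪ D ∪ E = {1, 2, 3, 4, 5, 6, 7, 8, 9} — every leg is covered.
No 3 of the 5 crews cover everything (all 10 combinations miss at least one leg), so 4 is optimal.

4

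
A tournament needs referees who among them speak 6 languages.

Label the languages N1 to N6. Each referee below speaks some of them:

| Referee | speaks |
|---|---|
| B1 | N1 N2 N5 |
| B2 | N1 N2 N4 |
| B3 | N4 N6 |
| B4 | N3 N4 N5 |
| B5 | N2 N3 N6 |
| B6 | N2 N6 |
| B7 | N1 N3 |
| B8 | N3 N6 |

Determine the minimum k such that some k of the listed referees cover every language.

3

Take {B2, B4, B5}. Their union is {N1, N2, N3, N4, N5, N6}, which is all 6 languages.
No 2 of the 8 referees cover everything (all 28 combinations miss at least one language), so 3 is optimal.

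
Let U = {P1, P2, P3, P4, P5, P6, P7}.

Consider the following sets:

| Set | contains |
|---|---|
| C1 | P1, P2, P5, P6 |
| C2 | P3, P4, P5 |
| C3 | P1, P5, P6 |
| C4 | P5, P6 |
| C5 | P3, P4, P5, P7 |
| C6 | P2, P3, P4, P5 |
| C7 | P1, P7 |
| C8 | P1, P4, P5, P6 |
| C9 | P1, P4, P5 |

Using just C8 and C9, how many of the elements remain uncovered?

Union of C8, C9 = {P1, P4, P5, P6}.
Not covered: P2, P3, P7 — 3 elements.

3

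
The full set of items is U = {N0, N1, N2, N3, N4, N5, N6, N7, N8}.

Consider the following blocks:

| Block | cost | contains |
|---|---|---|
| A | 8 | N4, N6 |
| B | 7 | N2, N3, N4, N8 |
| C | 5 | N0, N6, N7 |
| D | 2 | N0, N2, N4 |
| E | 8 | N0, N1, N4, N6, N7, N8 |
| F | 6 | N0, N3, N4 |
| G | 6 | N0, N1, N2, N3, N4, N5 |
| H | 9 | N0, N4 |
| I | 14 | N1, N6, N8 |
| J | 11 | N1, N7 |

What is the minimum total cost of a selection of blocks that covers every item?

E, G together cover every item (E ∪ G = {N0, N1, N2, N3, N4, N5, N6, N7, N8}); total cost 8 + 6 = 14.
The greedy pick D, E, G costs 16; no covering selection beats 14.

14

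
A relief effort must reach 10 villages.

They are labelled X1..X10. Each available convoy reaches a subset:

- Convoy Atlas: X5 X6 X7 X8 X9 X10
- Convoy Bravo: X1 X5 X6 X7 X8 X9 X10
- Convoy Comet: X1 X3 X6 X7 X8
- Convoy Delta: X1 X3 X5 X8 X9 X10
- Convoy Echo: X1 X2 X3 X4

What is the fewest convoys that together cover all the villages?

Atlas and Echo together: Atlas ∪ Echo = {X1, X2, X3, X4, X5, X6, X7, X8, X9, X10} — every village is covered.
No single convoy has all 10 villages (the largest, Bravo, has 7), so 2 is optimal.

2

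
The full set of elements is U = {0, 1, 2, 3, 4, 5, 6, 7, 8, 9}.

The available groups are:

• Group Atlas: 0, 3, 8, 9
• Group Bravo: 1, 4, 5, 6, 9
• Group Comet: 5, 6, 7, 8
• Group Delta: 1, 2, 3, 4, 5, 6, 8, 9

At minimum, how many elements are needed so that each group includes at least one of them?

Take H = {7, 9}. Each listed group contains at least one of these, so H is a hitting set of size 2.
No single element lies in every group, so at least 2 are needed and 2 is optimal.

2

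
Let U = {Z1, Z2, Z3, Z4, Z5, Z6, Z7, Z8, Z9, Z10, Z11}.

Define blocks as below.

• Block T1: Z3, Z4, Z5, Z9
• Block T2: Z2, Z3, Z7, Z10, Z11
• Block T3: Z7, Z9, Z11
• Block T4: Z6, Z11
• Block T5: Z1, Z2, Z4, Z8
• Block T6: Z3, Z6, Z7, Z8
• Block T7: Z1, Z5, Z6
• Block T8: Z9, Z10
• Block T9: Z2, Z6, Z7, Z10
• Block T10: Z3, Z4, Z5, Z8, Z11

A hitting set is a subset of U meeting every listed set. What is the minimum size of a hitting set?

4

Take H = {Z5, Z8, Z10, Z11}. Each listed block contains at least one of these, so H is a hitting set of size 4.
No choice of 3 points meets every block, so 4 is the minimum.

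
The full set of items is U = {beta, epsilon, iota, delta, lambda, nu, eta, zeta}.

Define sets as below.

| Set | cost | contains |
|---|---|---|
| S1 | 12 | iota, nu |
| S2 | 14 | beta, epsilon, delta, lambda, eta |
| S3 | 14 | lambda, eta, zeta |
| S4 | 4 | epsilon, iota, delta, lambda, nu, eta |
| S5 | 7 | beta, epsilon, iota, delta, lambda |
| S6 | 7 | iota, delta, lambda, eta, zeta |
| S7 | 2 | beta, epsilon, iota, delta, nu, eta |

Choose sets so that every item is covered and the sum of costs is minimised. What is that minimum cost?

9

S6, S7 together cover every item (S6 ∪ S7 = {beta, epsilon, iota, delta, lambda, nu, eta, zeta}); total cost 7 + 2 = 9.
No covering selection has total cost below 9.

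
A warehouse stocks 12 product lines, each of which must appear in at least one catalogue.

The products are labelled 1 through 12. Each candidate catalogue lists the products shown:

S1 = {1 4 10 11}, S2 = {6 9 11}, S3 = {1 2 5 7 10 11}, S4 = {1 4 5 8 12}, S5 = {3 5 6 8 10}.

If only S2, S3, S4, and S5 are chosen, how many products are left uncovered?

0

Union of S2, S3, S4, S5 = {1, 2, 3, 4, 5, 6, 7, 8, 9, 10, 11, 12} — that's every product, so 0 are uncovered.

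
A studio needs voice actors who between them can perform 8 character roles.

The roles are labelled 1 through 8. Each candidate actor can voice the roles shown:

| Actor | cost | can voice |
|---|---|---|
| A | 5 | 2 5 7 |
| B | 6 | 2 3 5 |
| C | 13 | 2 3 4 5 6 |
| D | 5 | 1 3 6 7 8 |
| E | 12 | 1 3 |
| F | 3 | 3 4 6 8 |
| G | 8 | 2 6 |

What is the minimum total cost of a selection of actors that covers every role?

13

A, D, F together cover every role (A ∪ D ∪ F = {1, 2, 3, 4, 5, 6, 7, 8}); total cost 5 + 5 + 3 = 13.
No covering selection has total cost below 13.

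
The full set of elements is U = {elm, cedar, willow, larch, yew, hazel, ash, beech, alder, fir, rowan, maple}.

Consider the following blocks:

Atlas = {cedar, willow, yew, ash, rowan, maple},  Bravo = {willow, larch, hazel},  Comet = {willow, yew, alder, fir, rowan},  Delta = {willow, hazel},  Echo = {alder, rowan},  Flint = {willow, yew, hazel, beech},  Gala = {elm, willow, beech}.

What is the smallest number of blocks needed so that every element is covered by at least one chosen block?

4

Take {Atlas, Bravo, Comet, Gala}. Their union is {elm, cedar, willow, larch, yew, hazel, ash, beech, alder, fir, rowan, maple}, which is all 12 elements.
Only Atlas contains cedar, so Atlas is forced; the remaining 6 elements need at least 3 more blocks (each remaining block adds at most 2) — so at least 4 blocks are needed, and 4 is optimal.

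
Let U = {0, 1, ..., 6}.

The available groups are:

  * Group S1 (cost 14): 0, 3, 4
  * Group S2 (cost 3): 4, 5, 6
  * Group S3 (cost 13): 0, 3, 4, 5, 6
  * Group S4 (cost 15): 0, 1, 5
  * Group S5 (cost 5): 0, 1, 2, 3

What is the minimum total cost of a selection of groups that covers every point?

8

S2, S5 together cover every point (S2 ∪ S5 = {0, 1, 2, 3, 4, 5, 6}); total cost 3 + 5 = 8.
No covering selection has total cost below 8.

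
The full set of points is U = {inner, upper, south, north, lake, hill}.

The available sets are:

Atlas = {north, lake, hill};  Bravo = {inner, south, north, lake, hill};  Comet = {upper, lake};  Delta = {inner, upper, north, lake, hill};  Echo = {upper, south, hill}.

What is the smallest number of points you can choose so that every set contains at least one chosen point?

2

H = {south, lake} meets every set (each contains at least one member of H), and |H| = 2.
No single point lies in every set, so at least 2 are needed and 2 is optimal.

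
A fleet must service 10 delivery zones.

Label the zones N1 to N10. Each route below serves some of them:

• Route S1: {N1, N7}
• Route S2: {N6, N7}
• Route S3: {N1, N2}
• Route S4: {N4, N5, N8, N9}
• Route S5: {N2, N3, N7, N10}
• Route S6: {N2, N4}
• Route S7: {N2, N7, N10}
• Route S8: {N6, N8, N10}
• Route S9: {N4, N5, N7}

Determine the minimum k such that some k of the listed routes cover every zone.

4

S1 and S4 and S5 and S8 together: S1 ∪ S4 ∪ S5 ∪ S8 = {N1, N2, N3, N4, N5, N6, N7, N8, N9, N10} — every zone is covered.
No 3 of the 9 routes cover everything (all 84 combinations miss at least one zone), so 4 is optimal.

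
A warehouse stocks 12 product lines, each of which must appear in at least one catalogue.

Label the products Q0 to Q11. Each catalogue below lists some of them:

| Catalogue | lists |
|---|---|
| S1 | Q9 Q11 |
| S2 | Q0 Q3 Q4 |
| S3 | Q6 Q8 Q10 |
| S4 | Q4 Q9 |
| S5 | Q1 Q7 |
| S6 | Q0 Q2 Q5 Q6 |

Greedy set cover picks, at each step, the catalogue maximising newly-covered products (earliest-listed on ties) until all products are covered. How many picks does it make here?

Greedy: pick S6 (covers 4 new) → pick S1 (covers 2 new) → pick S2 (covers 2 new) → pick S3 (covers 2 new) → pick S5 (covers 2 new). Total picks: 5.

5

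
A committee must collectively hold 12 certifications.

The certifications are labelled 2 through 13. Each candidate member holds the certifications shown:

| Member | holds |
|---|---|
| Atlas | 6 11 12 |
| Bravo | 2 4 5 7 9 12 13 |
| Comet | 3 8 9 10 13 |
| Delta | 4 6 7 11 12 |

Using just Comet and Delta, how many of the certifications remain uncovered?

2

Union of Comet, Delta = {3, 4, 6, 7, 8, 9, 10, 11, 12, 13}.
Not covered: 2, 5 — 2 certifications.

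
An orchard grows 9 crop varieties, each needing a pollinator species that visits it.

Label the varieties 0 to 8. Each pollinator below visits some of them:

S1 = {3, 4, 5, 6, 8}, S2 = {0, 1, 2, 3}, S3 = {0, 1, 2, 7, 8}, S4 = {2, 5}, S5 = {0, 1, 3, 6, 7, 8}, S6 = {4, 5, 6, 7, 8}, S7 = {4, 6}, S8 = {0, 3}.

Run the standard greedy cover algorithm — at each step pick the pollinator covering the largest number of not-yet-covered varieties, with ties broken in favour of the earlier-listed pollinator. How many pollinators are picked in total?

Greedy: pick S5 (covers 6 new) → pick S1 (covers 2 new) → pick S2 (covers 1 new). Total picks: 3.
(The true minimum cover uses only 2 pollinators, so greedy is not optimal here.)

3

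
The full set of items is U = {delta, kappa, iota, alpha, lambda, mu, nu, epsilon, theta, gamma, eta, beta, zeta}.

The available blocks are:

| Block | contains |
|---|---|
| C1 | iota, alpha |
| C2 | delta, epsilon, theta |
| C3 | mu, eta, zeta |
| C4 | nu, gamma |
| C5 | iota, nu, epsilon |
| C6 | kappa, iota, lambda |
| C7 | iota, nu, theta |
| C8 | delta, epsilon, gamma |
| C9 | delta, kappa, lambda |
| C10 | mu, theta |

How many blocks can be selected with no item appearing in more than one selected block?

4

C1, C4, C9, C10 are pairwise disjoint (C1={iota,alpha}; C4={nu,gamma}; C9={delta,kappa,lambda}; C10={mu,theta}).
Every remaining block overlaps one of these, and no 5 of the listed blocks are pairwise disjoint, so 4 is the maximum.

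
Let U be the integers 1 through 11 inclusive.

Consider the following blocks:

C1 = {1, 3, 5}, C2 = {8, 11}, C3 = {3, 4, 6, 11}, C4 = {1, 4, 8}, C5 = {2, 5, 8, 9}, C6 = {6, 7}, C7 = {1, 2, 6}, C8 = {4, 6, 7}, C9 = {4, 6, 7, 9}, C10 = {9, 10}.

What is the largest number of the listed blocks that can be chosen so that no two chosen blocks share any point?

C1, C2, C6, C10 are pairwise disjoint (C1={1,3,5}; C2={8,11}; C6={6,7}; C10={9,10}).
Every remaining block overlaps one of these, and no 5 of the listed blocks are pairwise disjoint, so 4 is the maximum.

4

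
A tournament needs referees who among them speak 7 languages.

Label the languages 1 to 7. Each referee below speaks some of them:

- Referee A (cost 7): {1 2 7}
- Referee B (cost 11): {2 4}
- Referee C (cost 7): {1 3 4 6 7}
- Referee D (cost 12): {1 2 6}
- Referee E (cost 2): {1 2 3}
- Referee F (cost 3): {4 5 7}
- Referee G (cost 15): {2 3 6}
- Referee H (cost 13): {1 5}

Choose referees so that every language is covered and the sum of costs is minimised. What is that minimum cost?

C, E, F together cover every language (C ∪ E ∪ F = {1, 2, 3, 4, 5, 6, 7}); total cost 7 + 2 + 3 = 12.
No covering selection has total cost below 12.

12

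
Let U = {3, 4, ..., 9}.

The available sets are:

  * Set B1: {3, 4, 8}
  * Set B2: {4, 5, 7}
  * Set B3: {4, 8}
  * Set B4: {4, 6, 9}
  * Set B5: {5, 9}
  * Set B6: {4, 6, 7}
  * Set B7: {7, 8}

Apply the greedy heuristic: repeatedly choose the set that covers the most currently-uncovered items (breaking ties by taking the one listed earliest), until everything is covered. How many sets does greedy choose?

Greedy: pick B1 (covers 3 new) → pick B2 (covers 2 new) → pick B4 (covers 2 new). Total picks: 3.

3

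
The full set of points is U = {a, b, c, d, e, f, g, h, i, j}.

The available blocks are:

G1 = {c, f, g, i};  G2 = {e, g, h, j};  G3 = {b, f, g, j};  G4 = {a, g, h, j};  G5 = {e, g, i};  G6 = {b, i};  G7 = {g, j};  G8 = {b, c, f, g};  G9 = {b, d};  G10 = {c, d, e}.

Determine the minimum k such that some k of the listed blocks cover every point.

4

G1, G2, G4, and G9 cover everything between them: the union {a, b, c, d, e, f, g, h, i, j} is all of U.
No 3 of the 10 blocks cover everything (all 120 combinations miss at least one point), so 4 is optimal.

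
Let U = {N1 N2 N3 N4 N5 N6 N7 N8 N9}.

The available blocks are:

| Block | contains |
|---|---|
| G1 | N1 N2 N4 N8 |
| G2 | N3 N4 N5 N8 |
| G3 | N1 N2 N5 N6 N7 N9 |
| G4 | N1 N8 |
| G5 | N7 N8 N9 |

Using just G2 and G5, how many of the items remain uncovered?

Union of G2, G5 = {N3, N4, N5, N7, N8, N9}.
Not covered: N1, N2, N6 — 3 items.

3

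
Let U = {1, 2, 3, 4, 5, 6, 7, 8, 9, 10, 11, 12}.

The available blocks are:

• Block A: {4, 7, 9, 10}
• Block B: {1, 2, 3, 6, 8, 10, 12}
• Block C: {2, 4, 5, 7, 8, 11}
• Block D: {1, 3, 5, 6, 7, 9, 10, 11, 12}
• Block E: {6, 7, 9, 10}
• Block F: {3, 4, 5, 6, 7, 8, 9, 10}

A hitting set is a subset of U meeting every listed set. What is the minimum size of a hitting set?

Take H = {8, 10}. Each listed block contains at least one of these, so H is a hitting set of size 2.
No single item lies in every block, so at least 2 are needed and 2 is optimal.

2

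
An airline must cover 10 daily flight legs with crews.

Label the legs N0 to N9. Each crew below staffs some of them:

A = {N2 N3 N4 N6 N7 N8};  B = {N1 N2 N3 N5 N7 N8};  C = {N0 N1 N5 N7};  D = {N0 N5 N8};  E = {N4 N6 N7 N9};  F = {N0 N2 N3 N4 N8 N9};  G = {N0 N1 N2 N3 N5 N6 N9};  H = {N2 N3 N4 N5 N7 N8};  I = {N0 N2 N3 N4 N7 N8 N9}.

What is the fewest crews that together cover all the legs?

Take {G, I}. Their union is {N0, N1, N2, N3, N4, N5, N6, N7, N8, N9}, which is all 10 legs.
No single crew has all 10 legs (the largest, G, has 7), so 2 is optimal.

2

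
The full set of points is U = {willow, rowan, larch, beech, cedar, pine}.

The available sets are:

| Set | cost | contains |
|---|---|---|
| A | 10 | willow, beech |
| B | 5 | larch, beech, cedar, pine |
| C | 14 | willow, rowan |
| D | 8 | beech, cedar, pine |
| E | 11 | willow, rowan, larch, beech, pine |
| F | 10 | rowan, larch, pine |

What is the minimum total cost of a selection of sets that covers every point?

16

B, E together cover every point (B ∪ E = {willow, rowan, larch, beech, cedar, pine}); total cost 5 + 11 = 16.
No covering selection has total cost below 16.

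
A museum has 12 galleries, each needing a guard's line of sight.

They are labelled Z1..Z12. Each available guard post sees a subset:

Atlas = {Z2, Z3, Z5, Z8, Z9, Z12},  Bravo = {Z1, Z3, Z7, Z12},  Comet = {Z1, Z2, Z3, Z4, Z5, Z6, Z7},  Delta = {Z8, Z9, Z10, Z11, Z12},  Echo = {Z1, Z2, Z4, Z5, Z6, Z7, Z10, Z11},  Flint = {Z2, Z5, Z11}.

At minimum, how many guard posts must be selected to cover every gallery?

2

Take {Atlas, Echo}. Their union is {Z1, Z2, Z3, Z4, Z5, Z6, Z7, Z8, Z9, Z10, Z11, Z12}, which is all 12 galleries.
No single guard post has all 12 galleries (the largest, Echo, has 8), so 2 is optimal.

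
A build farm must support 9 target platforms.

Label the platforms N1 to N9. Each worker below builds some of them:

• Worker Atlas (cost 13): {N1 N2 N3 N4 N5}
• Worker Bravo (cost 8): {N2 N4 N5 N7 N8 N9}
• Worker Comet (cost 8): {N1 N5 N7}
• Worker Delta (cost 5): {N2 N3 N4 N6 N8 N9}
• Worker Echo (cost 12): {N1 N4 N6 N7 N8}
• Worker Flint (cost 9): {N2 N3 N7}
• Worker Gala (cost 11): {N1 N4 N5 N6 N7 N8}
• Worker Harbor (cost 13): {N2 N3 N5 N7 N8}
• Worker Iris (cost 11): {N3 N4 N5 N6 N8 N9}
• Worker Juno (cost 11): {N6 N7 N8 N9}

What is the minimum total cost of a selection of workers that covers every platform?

Comet, Delta together cover every platform (Comet ∪ Delta = {N1, N2, N3, N4, N5, N6, N7, N8, N9}); total cost 8 + 5 = 13.
No covering selection has total cost below 13.

13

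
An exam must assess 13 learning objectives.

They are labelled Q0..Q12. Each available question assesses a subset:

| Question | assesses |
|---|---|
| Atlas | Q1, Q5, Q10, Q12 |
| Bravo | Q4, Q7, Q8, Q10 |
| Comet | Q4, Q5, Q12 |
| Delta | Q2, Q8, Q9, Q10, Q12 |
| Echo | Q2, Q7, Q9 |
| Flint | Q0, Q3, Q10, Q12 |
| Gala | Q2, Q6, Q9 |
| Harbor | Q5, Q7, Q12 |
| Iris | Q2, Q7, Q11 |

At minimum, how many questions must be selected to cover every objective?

5

Atlas and Bravo and Flint and Gala and Iris together: Atlas ∪ Bravo ∪ Flint ∪ Gala ∪ Iris = {Q0, Q1, Q2, Q3, Q4, Q5, Q6, Q7, Q8, Q9, Q10, Q11, Q12} — every objective is covered.
No 4 of the 9 questions cover everything (all 126 combinations miss at least one objective), so 5 is optimal.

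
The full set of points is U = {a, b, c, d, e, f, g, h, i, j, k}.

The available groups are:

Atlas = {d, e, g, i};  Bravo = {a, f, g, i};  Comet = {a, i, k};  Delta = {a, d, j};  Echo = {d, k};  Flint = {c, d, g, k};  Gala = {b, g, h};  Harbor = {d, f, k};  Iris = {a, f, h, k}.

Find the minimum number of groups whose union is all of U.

5

Atlas and Delta and Flint and Gala and Harbor together: Atlas ∪ Delta ∪ Flint ∪ Gala ∪ Harbor = {a, b, c, d, e, f, g, h, i, j, k} — every point is covered.
No 4 of the 9 groups cover everything (all 126 combinations miss at least one point), so 5 is optimal.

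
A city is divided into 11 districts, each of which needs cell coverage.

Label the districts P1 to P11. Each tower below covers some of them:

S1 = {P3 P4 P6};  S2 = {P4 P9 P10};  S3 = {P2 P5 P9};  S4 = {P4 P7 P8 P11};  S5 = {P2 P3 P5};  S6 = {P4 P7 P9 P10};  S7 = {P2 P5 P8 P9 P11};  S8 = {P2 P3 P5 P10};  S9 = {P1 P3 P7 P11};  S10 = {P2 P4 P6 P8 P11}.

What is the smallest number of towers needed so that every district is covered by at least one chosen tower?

S6 and S7 and S9 and S10 together: S6 ∪ S7 ∪ S9 ∪ S10 = {P1, P2, P3, P4, P5, P6, P7, P8, P9, P10, P11} — every district is covered.
No 3 of the 10 towers cover everything (all 120 combinations miss at least one district), so 4 is optimal.

4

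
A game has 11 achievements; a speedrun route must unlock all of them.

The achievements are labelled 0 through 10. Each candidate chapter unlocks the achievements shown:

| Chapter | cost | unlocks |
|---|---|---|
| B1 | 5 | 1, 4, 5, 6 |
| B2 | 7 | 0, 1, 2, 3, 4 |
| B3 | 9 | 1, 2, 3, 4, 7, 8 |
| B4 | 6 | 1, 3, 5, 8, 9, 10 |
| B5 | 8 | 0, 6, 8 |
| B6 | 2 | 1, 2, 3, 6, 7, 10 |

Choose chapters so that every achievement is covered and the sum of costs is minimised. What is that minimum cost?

15

B2, B4, B6 together cover every achievement (B2 ∪ B4 ∪ B6 = {0, 1, 2, 3, 4, 5, 6, 7, 8, 9, 10}); total cost 7 + 6 + 2 = 15.
No covering selection has total cost below 15.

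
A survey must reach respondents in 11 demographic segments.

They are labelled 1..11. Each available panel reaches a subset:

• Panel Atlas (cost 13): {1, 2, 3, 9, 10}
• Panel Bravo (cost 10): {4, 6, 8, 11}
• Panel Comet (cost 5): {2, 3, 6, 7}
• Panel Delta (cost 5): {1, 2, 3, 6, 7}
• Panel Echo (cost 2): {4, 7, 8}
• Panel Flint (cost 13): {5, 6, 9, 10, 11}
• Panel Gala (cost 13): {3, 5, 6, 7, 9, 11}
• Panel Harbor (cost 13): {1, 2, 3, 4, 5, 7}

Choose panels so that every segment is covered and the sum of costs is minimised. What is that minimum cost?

Delta, Echo, Flint together cover every segment (Delta ∪ Echo ∪ Flint = {1, 2, 3, 4, 5, 6, 7, 8, 9, 10, 11}); total cost 5 + 2 + 13 = 20.
No covering selection has total cost below 20.

20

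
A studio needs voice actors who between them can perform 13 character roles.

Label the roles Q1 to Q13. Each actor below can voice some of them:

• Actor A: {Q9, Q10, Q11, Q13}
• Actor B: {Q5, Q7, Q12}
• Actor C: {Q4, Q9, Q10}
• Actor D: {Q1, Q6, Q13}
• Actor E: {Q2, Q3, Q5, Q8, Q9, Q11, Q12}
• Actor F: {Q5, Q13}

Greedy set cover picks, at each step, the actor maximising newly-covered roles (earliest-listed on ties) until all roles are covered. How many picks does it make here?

4

Greedy: pick E (covers 7 new) → pick D (covers 3 new) → pick C (covers 2 new) → pick B (covers 1 new). Total picks: 4.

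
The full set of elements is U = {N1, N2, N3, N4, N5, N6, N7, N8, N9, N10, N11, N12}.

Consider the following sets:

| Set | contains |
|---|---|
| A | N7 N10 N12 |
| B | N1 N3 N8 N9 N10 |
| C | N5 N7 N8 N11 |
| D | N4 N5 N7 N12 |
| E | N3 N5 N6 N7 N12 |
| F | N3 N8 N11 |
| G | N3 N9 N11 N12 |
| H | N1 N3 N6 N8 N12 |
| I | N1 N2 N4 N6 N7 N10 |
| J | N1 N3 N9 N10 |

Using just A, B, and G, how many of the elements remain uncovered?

Union of A, B, G = {N1, N3, N7, N8, N9, N10, N11, N12}.
Not covered: N2, N4, N5, N6 — 4 elements.

4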